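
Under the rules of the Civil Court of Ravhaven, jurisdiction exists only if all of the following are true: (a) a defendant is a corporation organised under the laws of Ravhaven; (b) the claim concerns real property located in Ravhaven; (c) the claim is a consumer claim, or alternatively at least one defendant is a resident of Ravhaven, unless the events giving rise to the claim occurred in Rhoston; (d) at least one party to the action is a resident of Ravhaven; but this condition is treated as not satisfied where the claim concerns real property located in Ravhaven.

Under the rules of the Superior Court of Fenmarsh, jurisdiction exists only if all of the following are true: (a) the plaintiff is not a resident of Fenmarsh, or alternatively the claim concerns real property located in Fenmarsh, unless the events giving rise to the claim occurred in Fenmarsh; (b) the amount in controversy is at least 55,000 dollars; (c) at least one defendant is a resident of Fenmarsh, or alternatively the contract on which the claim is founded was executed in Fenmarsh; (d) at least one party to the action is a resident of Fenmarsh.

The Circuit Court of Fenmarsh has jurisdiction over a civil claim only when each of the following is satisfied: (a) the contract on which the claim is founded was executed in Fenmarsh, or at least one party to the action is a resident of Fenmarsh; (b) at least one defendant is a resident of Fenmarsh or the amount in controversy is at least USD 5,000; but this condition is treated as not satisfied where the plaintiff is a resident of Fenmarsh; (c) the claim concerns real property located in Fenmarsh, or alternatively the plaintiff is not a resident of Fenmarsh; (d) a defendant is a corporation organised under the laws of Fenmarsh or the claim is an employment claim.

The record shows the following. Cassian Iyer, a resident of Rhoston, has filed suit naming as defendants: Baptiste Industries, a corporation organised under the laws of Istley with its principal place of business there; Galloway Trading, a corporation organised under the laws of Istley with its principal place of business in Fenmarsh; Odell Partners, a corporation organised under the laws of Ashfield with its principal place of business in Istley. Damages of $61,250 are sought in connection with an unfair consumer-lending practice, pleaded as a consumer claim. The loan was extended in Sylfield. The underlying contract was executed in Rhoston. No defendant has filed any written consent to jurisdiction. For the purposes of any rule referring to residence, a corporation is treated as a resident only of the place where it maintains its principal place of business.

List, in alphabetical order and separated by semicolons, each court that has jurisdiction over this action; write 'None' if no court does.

The Civil Court of Ravhaven:
  (a) The corporate defendant(s) are organised in Ashfield, Istley, not Ravhaven. Fails.
  (b) The claim does not concern real property. Condition not met.
  (c) The claim is a consumer claim, which satisfies one of the alternatives. Condition met.
  (d) No party resides in Ravhaven. Fails.
  → The court lacks jurisdiction.
The Superior Court of Fenmarsh:
  (a) The plaintiff resides in Rhoston, which is not Fenmarsh — that alternative is enough. Met.
  (b) The amount in controversy is 61,250 dollars, which meets the USD 55,000 floor. Condition met.
  (c) Galloway Trading resides in Fenmarsh, which satisfies one of the alternatives. Met.
  (d) Galloway Trading resides in Fenmarsh. Condition met.
  → Jurisdiction lies.
The Circuit Court of Fenmarsh:
  (a) Galloway Trading resides in Fenmarsh, so one alternative holds. Condition met.
  (b) Galloway Trading resides in Fenmarsh, which satisfies one of the alternatives. The exception is not triggered, since the plaintiff resides in Rhoston, not Fenmarsh. Satisfied.
  (c) The plaintiff resides in Rhoston, which is not Fenmarsh, so one alternative holds. Met.
  (d) The corporate defendant(s) are organised in Ashfield, Istley, not Fenmarsh; the claim is a consumer claim, not an employment claim — none of the alternatives is met. Not satisfied.
  → At least one condition fails; no jurisdiction.

the Superior Court of Fenmarsh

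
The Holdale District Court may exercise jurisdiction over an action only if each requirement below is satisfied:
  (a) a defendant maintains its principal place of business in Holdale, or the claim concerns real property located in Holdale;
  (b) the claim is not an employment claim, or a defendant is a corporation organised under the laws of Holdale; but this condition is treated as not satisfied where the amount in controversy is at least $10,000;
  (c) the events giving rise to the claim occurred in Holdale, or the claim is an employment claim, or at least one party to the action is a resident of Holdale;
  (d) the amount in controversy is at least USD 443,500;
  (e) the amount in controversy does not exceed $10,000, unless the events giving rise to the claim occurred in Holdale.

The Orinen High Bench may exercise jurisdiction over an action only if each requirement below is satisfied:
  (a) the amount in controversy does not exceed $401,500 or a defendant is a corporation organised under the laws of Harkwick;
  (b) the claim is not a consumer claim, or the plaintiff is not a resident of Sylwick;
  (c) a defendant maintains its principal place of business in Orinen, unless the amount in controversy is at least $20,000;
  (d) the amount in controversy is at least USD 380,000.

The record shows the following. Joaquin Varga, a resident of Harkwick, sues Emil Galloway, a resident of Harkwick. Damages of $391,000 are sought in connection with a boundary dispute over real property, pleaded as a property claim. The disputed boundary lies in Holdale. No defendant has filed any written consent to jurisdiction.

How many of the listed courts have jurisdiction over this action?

The Holdale District Court:
  (a) The property lies in Holdale — that alternative is enough. Satisfied.
  (b) The claim is a property claim, not an employment claim, so one alternative holds. However, the amount in controversy is $391,000, which meets the $10,000 floor, which falls within the stated exception and so defeats the condition. Not met.
  (c) The operative events occurred in Holdale, which satisfies one of the alternatives. Condition met.
  (d) The amount in controversy is $391,000, below the USD 443,500 floor. Not satisfied.
  (e) The amount in controversy is USD 391,000, above the $10,000 ceiling. But the operative events occurred in Holdale, and the 'unless' clause therefore excuses the requirement. Condition met.
  → At least one condition fails; no jurisdiction.
The Orinen High Bench:
  (a) The amount in controversy is 391,000 dollars, within the $401,500 ceiling — that alternative is enough. Satisfied.
  (b) The claim is a property claim, not a consumer claim, so one alternative holds. Satisfied.
  (c) No defendant is a corporation. However, the amount in controversy is USD 391,000, which meets the 20,000 dollars floor, so the 'unless' proviso supplies this condition. Condition met.
  (d) The amount in controversy is $391,000, which meets the 380,000 dollars floor. Met.
  → Jurisdiction lies.
Courts with jurisdiction: the Orinen High Bench — 1 in total.

1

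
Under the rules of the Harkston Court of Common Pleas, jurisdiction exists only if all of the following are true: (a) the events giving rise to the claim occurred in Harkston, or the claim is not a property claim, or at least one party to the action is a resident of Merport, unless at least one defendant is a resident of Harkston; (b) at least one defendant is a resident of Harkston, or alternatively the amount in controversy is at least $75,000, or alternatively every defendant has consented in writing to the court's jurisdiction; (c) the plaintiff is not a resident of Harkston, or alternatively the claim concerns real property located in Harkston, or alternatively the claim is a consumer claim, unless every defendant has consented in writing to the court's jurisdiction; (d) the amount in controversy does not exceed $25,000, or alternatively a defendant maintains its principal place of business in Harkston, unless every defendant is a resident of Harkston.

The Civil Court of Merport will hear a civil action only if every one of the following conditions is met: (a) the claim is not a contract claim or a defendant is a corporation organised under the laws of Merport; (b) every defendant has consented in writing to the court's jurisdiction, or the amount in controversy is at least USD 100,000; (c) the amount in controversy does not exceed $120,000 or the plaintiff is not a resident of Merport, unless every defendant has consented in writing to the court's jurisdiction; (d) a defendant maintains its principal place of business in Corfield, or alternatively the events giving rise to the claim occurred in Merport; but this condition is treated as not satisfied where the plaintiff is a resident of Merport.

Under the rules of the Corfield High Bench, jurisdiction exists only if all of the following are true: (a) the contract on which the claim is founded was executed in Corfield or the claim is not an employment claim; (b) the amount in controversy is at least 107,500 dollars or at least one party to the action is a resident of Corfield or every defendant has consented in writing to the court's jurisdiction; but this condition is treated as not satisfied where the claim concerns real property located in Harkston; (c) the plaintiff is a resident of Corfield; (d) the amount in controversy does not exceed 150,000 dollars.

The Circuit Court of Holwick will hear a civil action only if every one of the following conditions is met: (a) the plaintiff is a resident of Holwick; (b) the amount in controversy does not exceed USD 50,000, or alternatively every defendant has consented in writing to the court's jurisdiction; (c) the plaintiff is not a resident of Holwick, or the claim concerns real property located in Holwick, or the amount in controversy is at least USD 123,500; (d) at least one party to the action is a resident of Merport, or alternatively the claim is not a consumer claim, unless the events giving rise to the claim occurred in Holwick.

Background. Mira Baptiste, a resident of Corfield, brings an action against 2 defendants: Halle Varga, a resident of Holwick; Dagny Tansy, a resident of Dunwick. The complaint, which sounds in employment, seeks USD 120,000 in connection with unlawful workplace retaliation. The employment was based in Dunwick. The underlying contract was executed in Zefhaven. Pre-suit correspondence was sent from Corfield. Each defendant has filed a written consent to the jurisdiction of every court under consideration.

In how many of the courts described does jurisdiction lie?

0

The Harkston Court of Common Pleas:
  (a) The claim is an employment claim, not a property claim, so one alternative holds. Satisfied.
  (b) The amount in controversy is 120,000 dollars, which meets the $75,000 floor, which satisfies one of the alternatives. Satisfied.
  (c) The plaintiff resides in Corfield, which is not Harkston, so one alternative holds. Met.
  (d) The amount in controversy is 120,000 dollars, above the USD 25,000 ceiling; no defendant is a corporation — no alternative holds. And the defendants reside as follows — Halle Varga in Holwick, Dagny Tansy in Dunwick — not all in Harkston, so the proviso does not save it. Condition not met.
  → Not every requirement is met — no jurisdiction.
The Civil Court of Merport:
  (a) The claim is an employment claim, not a contract claim, so one alternative holds. Met.
  (b) Every defendant has filed written consent — that alternative is enough. Satisfied.
  (c) The amount in controversy is 120,000 dollars, within the $120,000 ceiling, so this disjunct is met. Satisfied.
  (d) No defendant is a corporation; the operative events occurred in Dunwick, not Merport — every alternative fails. Fails.
  → At least one condition fails; no jurisdiction.
The Corfield High Bench:
  (a) The contract was executed in Zefhaven, not Corfield; the claim is an employment claim — no alternative holds. Condition not met.
  (b) The amount in controversy is USD 120,000, which meets the 107,500 dollars floor, so one alternative holds. The carve-out does not apply: the claim does not concern real property. Condition met.
  (c) The plaintiff resides in Corfield. Condition met.
  (d) The amount in controversy is $120,000, within the $150,000 ceiling. Condition met.
  → At least one condition fails; no jurisdiction.
The Circuit Court of Holwick:
  (a) The plaintiff resides in Corfield, not Holwick. Not met.
  (b) Every defendant has filed written consent, so one alternative holds. Satisfied.
  (c) The plaintiff resides in Corfield, which is not Holwick, which satisfies one of the alternatives. Satisfied.
  (d) The claim is an employment claim, not a consumer claim — that alternative is enough. Satisfied.
  → Not every requirement is met — no jurisdiction.
No court satisfies all of its conditions.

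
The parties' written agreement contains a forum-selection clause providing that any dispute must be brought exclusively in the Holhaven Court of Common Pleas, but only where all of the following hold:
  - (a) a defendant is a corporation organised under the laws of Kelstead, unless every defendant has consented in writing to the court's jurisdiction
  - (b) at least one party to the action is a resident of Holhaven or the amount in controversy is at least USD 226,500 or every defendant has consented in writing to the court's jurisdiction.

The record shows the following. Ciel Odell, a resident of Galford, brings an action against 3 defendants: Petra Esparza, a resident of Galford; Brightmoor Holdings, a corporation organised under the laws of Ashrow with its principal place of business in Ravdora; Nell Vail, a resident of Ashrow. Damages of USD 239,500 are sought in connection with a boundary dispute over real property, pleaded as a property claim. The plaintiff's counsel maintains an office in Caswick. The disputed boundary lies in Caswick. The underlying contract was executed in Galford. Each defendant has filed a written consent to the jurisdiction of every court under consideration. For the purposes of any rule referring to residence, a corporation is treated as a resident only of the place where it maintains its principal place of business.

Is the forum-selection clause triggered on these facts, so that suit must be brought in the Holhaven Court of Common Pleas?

The Holhaven Court of Common Pleas:
  (a) The corporate defendant(s) are organised in Ashrow, not Kelstead. The proviso rescues it, though: every defendant has filed written consent. Met.
  (b) The amount in controversy is USD 239,500, which meets the 226,500 dollars floor, which satisfies one of the alternatives. Met.
  → The clause applies.

Yes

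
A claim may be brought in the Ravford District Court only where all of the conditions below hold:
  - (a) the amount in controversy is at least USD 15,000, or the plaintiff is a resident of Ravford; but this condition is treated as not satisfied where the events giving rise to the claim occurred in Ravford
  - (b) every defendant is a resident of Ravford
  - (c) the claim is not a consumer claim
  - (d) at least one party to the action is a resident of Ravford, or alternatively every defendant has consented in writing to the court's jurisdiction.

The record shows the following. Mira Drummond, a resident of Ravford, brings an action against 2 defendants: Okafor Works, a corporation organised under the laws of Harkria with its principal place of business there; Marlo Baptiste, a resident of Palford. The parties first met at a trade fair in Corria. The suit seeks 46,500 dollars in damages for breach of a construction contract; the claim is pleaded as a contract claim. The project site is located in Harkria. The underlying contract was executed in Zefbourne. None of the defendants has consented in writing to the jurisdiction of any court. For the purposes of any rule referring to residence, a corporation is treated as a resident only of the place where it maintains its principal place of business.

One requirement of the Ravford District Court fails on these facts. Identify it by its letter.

(b)

The Ravford District Court:
  (a) The amount in controversy is 46,500 dollars, which meets the 15,000 dollars floor, so one alternative holds. And the carve-out is inapplicable — the operative events occurred in Harkria, not Ravford. Satisfied.
  (b) The defendants reside as follows — Okafor Works in Harkria, Marlo Baptiste in Palford — not all in Ravford. Condition not met.
  (c) The claim is a contract claim, not a consumer claim. Met.
  (d) Mira Drummond resides in Ravford — that alternative is enough. Condition met.
Only condition (b) fails.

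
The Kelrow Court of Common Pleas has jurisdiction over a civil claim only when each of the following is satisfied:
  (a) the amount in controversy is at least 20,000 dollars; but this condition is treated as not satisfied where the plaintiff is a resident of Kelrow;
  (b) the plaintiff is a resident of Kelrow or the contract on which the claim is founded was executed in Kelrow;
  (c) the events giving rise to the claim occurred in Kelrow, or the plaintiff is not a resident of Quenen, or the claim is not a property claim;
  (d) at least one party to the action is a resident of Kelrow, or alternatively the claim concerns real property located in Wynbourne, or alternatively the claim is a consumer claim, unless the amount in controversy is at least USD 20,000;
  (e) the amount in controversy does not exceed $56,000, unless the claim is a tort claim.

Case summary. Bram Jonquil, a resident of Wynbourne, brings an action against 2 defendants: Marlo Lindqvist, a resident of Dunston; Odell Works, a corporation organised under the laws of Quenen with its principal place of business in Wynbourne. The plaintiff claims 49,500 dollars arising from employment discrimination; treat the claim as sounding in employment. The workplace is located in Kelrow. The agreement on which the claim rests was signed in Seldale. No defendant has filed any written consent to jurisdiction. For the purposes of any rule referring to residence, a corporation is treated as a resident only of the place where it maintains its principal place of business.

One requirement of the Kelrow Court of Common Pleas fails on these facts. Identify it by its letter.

(b)

The Kelrow Court of Common Pleas:
  (a) The amount in controversy is USD 49,500, which meets the USD 20,000 floor. And the carve-out is inapplicable — the plaintiff resides in Wynbourne, not Kelrow. Condition met.
  (b) The plaintiff resides in Wynbourne, not Kelrow; the contract was executed in Seldale, not Kelrow — no alternative holds. Condition not met.
  (c) The operative events occurred in Kelrow, so this disjunct is met. Condition met.
  (d) No party resides in Kelrow; the claim does not concern real property; the claim is an employment claim, not a consumer claim — none of the alternatives is met. But the amount in controversy is $49,500, which meets the 20,000 dollars floor, and the 'unless' clause therefore excuses the requirement. Met.
  (e) The amount in controversy is USD 49,500, within the USD 56,000 ceiling. Satisfied.
Only condition (b) fails.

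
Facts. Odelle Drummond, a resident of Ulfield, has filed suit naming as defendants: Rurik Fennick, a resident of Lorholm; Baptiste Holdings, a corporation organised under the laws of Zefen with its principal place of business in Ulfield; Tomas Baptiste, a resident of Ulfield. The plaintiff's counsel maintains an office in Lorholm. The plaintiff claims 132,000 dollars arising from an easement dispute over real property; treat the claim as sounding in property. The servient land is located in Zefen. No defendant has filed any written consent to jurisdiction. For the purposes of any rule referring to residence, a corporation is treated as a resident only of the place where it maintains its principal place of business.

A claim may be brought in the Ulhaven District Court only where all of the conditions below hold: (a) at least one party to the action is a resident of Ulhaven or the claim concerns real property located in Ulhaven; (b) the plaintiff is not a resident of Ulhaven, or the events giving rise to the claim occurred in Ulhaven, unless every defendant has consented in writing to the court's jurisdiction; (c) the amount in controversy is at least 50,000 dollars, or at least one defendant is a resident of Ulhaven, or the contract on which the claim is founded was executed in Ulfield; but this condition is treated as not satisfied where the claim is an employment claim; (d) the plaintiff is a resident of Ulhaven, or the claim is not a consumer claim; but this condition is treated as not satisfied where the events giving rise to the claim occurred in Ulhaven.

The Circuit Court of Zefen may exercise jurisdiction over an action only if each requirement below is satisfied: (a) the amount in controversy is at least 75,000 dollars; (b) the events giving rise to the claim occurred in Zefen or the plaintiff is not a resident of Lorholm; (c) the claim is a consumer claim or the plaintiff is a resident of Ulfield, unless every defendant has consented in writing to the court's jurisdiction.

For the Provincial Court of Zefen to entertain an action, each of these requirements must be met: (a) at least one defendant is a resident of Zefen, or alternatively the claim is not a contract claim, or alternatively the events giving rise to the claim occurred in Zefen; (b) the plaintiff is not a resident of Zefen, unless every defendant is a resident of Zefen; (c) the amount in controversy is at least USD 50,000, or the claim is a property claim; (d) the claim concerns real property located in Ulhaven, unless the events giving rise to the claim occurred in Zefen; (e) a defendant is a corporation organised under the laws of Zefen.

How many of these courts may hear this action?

The Ulhaven District Court:
  (a) No party resides in Ulhaven; the property lies in Zefen, not Ulhaven — no alternative holds. Not satisfied.
  (b) The plaintiff resides in Ulfield, which is not Ulhaven, so one alternative holds. Condition met.
  (c) The amount in controversy is $132,000, which meets the 50,000 dollars floor, so one alternative holds. The exception is not triggered, since the claim is a property claim, not an employment claim. Met.
  (d) The claim is a property claim, not a consumer claim, so this disjunct is met. The exception is not triggered, since the operative events occurred in Zefen, not Ulhaven. Met.
  → At least one condition fails; no jurisdiction.
The Circuit Court of Zefen:
  (a) The amount in controversy is $132,000, which meets the $75,000 floor. Satisfied.
  (b) The operative events occurred in Zefen, so one alternative holds. Condition met.
  (c) The plaintiff resides in Ulfield, so one alternative holds. Condition met.
  → All conditions met; jurisdiction exists.
The Provincial Court of Zefen:
  (a) The claim is a property claim, not a contract claim — that alternative is enough. Satisfied.
  (b) The plaintiff resides in Ulfield, which is not Zefen. Condition met.
  (c) The amount in controversy is 132,000 dollars, which meets the $50,000 floor, so one alternative holds. Met.
  (d) The property lies in Zefen, not Ulhaven. The proviso rescues it, though: the operative events occurred in Zefen. Satisfied.
  (e) Baptiste Holdings is organised under the laws of Zefen. Met.
  → Every requirement is satisfied — jurisdiction.
Courts with jurisdiction: the Circuit Court of Zefen, the Provincial Court of Zefen — 2 in total.

2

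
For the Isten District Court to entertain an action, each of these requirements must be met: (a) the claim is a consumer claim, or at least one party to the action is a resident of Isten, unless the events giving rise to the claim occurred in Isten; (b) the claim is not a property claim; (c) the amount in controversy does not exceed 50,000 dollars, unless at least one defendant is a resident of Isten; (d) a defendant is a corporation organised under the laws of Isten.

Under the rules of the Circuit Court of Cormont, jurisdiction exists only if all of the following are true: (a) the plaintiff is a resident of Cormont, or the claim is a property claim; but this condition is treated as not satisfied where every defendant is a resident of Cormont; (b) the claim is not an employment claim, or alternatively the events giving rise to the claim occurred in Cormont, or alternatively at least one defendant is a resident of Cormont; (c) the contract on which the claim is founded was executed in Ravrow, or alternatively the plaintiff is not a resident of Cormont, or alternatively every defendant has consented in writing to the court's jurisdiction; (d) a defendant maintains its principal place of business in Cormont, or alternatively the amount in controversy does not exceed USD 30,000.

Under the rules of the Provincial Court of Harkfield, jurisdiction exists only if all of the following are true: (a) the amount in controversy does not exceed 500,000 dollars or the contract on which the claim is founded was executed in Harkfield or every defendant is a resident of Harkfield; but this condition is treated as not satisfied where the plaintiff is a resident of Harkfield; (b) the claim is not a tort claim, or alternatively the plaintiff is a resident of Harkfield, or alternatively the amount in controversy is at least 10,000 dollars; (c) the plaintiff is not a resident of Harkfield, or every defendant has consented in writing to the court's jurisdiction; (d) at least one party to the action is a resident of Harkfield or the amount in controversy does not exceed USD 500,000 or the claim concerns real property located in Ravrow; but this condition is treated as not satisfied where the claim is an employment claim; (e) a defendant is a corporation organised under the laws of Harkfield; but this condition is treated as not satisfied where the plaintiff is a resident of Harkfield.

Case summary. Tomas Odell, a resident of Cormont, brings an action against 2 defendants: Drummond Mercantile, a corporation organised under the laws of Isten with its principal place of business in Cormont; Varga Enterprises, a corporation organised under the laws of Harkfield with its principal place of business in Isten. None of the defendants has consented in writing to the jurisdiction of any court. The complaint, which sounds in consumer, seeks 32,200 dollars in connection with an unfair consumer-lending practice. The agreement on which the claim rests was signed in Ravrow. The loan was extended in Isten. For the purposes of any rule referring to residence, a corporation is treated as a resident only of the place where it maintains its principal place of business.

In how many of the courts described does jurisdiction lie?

3

The Isten District Court:
  (a) The claim is a consumer claim, so this disjunct is met. Condition met.
  (b) The claim is a consumer claim, not a property claim. Met.
  (c) The amount in controversy is USD 32,200, within the USD 50,000 ceiling. Satisfied.
  (d) Drummond Mercantile is organised under the laws of Isten. Met.
  → Every requirement is satisfied — jurisdiction.
The Circuit Court of Cormont:
  (a) The plaintiff resides in Cormont, so one alternative holds. And the carve-out is inapplicable — the defendants reside as follows — Drummond Mercantile in Cormont, Varga Enterprises in Isten — not all in Cormont. Satisfied.
  (b) The claim is a consumer claim, not an employment claim, which satisfies one of the alternatives. Met.
  (c) The contract was executed in Ravrow, so one alternative holds. Condition met.
  (d) Drummond Mercantile has its principal place of business in Cormont, which satisfies one of the alternatives. Met.
  → All conditions met; jurisdiction exists.
The Provincial Court of Harkfield:
  (a) The amount in controversy is 32,200 dollars, within the 500,000 dollars ceiling, which satisfies one of the alternatives. The carve-out does not apply: the plaintiff resides in Cormont, not Harkfield. Condition met.
  (b) The claim is a consumer claim, not a tort claim, so one alternative holds. Condition met.
  (c) The plaintiff resides in Cormont, which is not Harkfield, so one alternative holds. Satisfied.
  (d) The amount in controversy is USD 32,200, within the USD 500,000 ceiling — that alternative is enough. The carve-out does not apply: the claim is a consumer claim, not an employment claim. Met.
  (e) Varga Enterprises is organised under the laws of Harkfield. The exception is not triggered, since the plaintiff resides in Cormont, not Harkfield. Satisfied.
  → Every requirement is satisfied — jurisdiction.
Courts with jurisdiction: the Isten District Court, the Circuit Court of Cormont, the Provincial Court of Harkfield — 3 in total.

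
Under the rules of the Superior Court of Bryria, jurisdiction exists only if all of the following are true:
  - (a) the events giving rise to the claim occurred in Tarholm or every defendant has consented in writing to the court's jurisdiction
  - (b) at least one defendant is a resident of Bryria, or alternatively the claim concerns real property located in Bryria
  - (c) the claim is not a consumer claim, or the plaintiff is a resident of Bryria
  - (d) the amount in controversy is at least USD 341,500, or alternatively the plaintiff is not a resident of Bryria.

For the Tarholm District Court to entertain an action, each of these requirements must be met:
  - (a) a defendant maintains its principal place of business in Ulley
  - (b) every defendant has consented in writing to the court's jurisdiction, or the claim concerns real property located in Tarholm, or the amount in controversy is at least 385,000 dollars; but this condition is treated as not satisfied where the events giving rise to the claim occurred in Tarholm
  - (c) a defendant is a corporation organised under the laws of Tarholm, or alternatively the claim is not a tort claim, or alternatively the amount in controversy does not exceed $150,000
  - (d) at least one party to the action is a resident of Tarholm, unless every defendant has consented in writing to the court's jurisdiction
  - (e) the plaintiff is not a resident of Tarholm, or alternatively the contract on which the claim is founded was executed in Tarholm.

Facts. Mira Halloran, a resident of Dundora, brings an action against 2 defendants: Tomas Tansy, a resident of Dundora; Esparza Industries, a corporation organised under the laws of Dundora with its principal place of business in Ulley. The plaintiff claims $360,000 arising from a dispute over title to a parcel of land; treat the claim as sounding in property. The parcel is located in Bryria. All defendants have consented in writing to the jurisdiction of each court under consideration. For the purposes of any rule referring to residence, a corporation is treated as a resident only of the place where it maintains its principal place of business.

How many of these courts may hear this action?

The Superior Court of Bryria:
  (a) Every defendant has filed written consent, which satisfies one of the alternatives. Condition met.
  (b) The property lies in Bryria, so one alternative holds. Met.
  (c) The claim is a property claim, not a consumer claim, so one alternative holds. Satisfied.
  (d) The amount in controversy is USD 360,000, which meets the USD 341,500 floor, which satisfies one of the alternatives. Satisfied.
  → Jurisdiction lies.
The Tarholm District Court:
  (a) Esparza Industries has its principal place of business in Ulley. Met.
  (b) Every defendant has filed written consent — that alternative is enough. And the carve-out is inapplicable — the operative events occurred in Bryria, not Tarholm. Met.
  (c) The claim is a property claim, not a tort claim — that alternative is enough. Condition met.
  (d) No party resides in Tarholm. However, every defendant has filed written consent, so the 'unless' proviso supplies this condition. Satisfied.
  (e) The plaintiff resides in Dundora, which is not Tarholm, so this disjunct is met. Met.
  → All conditions met; jurisdiction exists.
Courts with jurisdiction: the Superior Court of Bryria, the Tarholm District Court — 2 in total.

2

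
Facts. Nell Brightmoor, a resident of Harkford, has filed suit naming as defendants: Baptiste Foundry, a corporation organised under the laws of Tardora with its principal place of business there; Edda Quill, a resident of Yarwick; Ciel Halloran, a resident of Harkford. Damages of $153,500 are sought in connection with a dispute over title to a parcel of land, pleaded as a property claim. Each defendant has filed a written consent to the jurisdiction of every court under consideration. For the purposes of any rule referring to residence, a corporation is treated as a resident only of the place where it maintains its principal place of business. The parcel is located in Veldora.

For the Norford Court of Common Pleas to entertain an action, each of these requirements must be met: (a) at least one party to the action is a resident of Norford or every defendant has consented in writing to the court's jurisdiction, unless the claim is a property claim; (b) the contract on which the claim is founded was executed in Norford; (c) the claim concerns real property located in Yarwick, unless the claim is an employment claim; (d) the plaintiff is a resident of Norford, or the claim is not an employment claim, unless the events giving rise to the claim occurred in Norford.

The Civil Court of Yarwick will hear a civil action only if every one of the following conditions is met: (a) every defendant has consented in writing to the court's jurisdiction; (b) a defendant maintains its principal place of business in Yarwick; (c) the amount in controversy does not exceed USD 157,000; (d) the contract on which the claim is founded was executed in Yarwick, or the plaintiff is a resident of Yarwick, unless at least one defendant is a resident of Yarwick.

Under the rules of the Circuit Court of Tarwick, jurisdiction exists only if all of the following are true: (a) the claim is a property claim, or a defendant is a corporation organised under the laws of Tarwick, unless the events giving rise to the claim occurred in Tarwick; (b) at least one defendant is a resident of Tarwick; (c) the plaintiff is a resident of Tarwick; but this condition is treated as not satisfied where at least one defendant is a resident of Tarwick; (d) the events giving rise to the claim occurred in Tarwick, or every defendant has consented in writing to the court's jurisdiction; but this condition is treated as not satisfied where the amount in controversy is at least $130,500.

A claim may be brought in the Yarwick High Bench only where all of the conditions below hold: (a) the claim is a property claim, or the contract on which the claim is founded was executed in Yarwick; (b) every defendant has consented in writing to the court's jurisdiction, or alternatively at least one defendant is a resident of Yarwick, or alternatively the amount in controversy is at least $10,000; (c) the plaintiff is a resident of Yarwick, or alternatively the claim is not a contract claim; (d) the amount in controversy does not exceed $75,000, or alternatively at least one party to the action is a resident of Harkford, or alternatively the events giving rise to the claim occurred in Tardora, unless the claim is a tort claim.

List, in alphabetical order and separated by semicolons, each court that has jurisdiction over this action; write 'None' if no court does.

The Norford Court of Common Pleas:
  (a) Every defendant has filed written consent — that alternative is enough. Condition met.
  (b) No contract (and hence no place of execution) is alleged. Not satisfied.
  (c) The property lies in Veldora, not Yarwick. And the claim is a property claim, not an employment claim, so the proviso does not save it. Condition not met.
  (d) The claim is a property claim, not an employment claim, so one alternative holds. Met.
  → No jurisdiction.
The Civil Court of Yarwick:
  (a) Every defendant has filed written consent. Satisfied.
  (b) The corporate defendant(s) have their principal place of business in Tardora, not Yarwick. Condition not met.
  (c) The amount in controversy is 153,500 dollars, within the 157,000 dollars ceiling. Condition met.
  (d) No contract (and hence no place of execution) is alleged; the plaintiff resides in Harkford, not Yarwick — none of the alternatives is met. The proviso rescues it, though: Edda Quill resides in Yarwick. Met.
  → Not every requirement is met — no jurisdiction.
The Circuit Court of Tarwick:
  (a) The claim is a property claim, so one alternative holds. Satisfied.
  (b) No defendant resides in Tarwick (they reside in Tardora, Yarwick, Harkford). Not satisfied.
  (c) The plaintiff resides in Harkford, not Tarwick. Fails.
  (d) Every defendant has filed written consent, so this disjunct is met. However, the amount in controversy is USD 153,500, which meets the $130,500 floor, which falls within the stated exception and so defeats the condition. Not satisfied.
  → No jurisdiction.
The Yarwick High Bench:
  (a) The claim is a property claim, which satisfies one of the alternatives. Condition met.
  (b) Every defendant has filed written consent, so one alternative holds. Condition met.
  (c) The claim is a property claim, not a contract claim, which satisfies one of the alternatives. Satisfied.
  (d) Nell Brightmoor resides in Harkford — that alternative is enough. Condition met.
  → Every requirement is satisfied — jurisdiction.

the Yarwick High Bench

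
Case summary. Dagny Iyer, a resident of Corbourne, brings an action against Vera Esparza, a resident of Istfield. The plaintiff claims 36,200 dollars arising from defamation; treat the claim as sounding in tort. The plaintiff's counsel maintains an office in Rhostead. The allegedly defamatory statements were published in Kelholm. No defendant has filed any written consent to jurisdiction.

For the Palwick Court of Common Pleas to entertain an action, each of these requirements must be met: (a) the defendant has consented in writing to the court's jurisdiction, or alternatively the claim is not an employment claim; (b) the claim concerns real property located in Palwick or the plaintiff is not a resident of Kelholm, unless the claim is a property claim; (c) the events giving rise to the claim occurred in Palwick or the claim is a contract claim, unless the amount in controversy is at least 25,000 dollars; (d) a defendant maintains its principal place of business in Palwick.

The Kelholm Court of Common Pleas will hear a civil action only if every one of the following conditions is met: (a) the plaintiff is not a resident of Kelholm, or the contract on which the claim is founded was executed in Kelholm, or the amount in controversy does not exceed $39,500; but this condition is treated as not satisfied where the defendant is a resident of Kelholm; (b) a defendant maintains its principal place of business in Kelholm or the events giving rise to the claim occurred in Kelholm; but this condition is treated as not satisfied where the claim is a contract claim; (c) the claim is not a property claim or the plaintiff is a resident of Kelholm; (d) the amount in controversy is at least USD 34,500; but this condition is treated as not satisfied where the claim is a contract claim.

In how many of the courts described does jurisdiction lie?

The Palwick Court of Common Pleas:
  (a) The claim is a tort claim, not an employment claim — that alternative is enough. Met.
  (b) The plaintiff resides in Corbourne, which is not Kelholm, so one alternative holds. Satisfied.
  (c) The operative events occurred in Kelholm, not Palwick; the claim is a tort claim, not a contract claim — no alternative holds. However, the amount in controversy is 36,200 dollars, which meets the 25,000 dollars floor, so the 'unless' proviso supplies this condition. Satisfied.
  (d) No defendant is a corporation. Condition not met.
  → Not every requirement is met — no jurisdiction.
The Kelholm Court of Common Pleas:
  (a) The plaintiff resides in Corbourne, which is not Kelholm — that alternative is enough. The exception is not triggered, since the defendant resides in Istfield, not Kelholm. Met.
  (b) The operative events occurred in Kelholm — that alternative is enough. The carve-out does not apply: the claim is a tort claim, not a contract claim. Satisfied.
  (c) The claim is a tort claim, not a property claim, so this disjunct is met. Satisfied.
  (d) The amount in controversy is USD 36,200, which meets the $34,500 floor. And the carve-out is inapplicable — the claim is a tort claim, not a contract claim. Satisfied.
  → All conditions met; jurisdiction exists.
Courts with jurisdiction: the Kelholm Court of Common Pleas — 1 in total.

1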